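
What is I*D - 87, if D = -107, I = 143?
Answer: -15388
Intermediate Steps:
I*D - 87 = 143*(-107) - 87 = -15301 - 87 = -15388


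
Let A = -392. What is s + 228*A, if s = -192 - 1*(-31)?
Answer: -89537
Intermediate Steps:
s = -161 (s = -192 + 31 = -161)
s + 228*A = -161 + 228*(-392) = -161 - 89376 = -89537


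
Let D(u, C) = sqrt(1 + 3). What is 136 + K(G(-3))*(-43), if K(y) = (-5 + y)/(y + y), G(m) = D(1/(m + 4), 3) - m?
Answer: 136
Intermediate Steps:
D(u, C) = 2 (D(u, C) = sqrt(4) = 2)
G(m) = 2 - m
K(y) = (-5 + y)/(2*y) (K(y) = (-5 + y)/((2*y)) = (-5 + y)*(1/(2*y)) = (-5 + y)/(2*y))
136 + K(G(-3))*(-43) = 136 + ((-5 + (2 - 1*(-3)))/(2*(2 - 1*(-3))))*(-43) = 136 + ((-5 + (2 + 3))/(2*(2 + 3)))*(-43) = 136 + ((1/2)*(-5 + 5)/5)*(-43) = 136 + ((1/2)*(1/5)*0)*(-43) = 136 + 0*(-43) = 136 + 0 = 136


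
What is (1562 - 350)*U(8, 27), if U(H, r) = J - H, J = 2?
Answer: -7272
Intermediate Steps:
U(H, r) = 2 - H
(1562 - 350)*U(8, 27) = (1562 - 350)*(2 - 1*8) = 1212*(2 - 8) = 1212*(-6) = -7272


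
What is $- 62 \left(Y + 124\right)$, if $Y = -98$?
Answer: $-1612$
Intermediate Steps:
$- 62 \left(Y + 124\right) = - 62 \left(-98 + 124\right) = \left(-62\right) 26 = -1612$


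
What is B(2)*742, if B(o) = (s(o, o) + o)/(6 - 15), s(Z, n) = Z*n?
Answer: -1484/3 ≈ -494.67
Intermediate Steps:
B(o) = -o/9 - o²/9 (B(o) = (o*o + o)/(6 - 15) = (o² + o)/(-9) = (o + o²)*(-⅑) = -o/9 - o²/9)
B(2)*742 = ((⅑)*2*(-1 - 1*2))*742 = ((⅑)*2*(-1 - 2))*742 = ((⅑)*2*(-3))*742 = -⅔*742 = -1484/3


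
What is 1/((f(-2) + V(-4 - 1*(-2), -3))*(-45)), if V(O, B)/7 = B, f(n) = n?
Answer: 1/1035 ≈ 0.00096618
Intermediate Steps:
V(O, B) = 7*B
1/((f(-2) + V(-4 - 1*(-2), -3))*(-45)) = 1/((-2 + 7*(-3))*(-45)) = 1/((-2 - 21)*(-45)) = 1/(-23*(-45)) = 1/1035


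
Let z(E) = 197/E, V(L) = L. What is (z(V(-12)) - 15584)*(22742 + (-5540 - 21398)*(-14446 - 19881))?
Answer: -14426071402245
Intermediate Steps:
(z(V(-12)) - 15584)*(22742 + (-5540 - 21398)*(-14446 - 19881)) = (197/(-12) - 15584)*(22742 + (-5540 - 21398)*(-14446 - 19881)) = (197*(-1/12) - 15584)*(22742 - 26938*(-34327)) = (-197/12 - 15584)*(22742 + 924700726) = -187205/12*924723468 = -14426071402245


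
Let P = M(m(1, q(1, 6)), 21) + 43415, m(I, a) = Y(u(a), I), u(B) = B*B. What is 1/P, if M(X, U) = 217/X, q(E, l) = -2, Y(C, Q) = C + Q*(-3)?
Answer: 1/43632 ≈ 2.2919e-5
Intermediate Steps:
u(B) = B²
Y(C, Q) = C - 3*Q
m(I, a) = a² - 3*I
P = 43632 (P = 217/((-2)² - 3*1) + 43415 = 217/(4 - 3) + 43415 = 217/1 + 43415 = 217*1 + 43415 = 217 + 43415 = 43632)
1/P = 1/43632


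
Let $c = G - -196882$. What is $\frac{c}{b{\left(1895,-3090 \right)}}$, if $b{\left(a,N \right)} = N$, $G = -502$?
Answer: $- \frac{6546}{103} \approx -63.553$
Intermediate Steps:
$c = 196380$ ($c = -502 - -196882 = -502 + 196882 = 196380$)
$\frac{c}{b{\left(1895,-3090 \right)}} = \frac{196380}{-3090} = 196380 \left(- \frac{1}{3090}\right) = - \frac{6546}{103}$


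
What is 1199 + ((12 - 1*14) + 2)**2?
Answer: 1199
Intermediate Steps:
1199 + ((12 - 1*14) + 2)**2 = 1199 + ((12 - 14) + 2)**2 = 1199 + (-2 + 2)**2 = 1199 + 0**2 = 1199 + 0 = 1199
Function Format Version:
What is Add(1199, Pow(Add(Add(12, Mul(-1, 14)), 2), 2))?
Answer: 1199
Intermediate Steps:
Add(1199, Pow(Add(Add(12, Mul(-1, 14)), 2), 2)) = Add(1199, Pow(Add(Add(12, -14), 2), 2)) = Add(1199, Pow(Add(-2, 2), 2)) = Add(1199, Pow(0, 2)) = Add(1199, 0) = 1199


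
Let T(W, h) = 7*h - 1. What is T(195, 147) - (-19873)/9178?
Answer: 9454857/9178 ≈ 1030.2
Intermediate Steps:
T(W, h) = -1 + 7*h
T(195, 147) - (-19873)/9178 = (-1 + 7*147) - (-19873)/9178 = (-1 + 1029) - (-19873)/9178 = 1028 - 1*(-19873/9178) = 1028 + 19873/9178 = 9454857/9178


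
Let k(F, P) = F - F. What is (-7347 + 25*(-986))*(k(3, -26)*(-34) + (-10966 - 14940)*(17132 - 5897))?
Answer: 9312851958270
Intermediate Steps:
k(F, P) = 0
(-7347 + 25*(-986))*(k(3, -26)*(-34) + (-10966 - 14940)*(17132 - 5897)) = (-7347 + 25*(-986))*(0*(-34) + (-10966 - 14940)*(17132 - 5897)) = (-7347 - 24650)*(0 - 25906*11235) = -31997*(0 - 291053910) = -31997*(-291053910) = 9312851958270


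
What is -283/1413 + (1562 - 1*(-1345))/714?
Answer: 76579/19782 ≈ 3.8711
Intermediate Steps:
-283/1413 + (1562 - 1*(-1345))/714 = -283*1/1413 + (1562 + 1345)*(1/714) = -283/1413 + 2907*(1/714) = -283/1413 + 57/14 = 76579/19782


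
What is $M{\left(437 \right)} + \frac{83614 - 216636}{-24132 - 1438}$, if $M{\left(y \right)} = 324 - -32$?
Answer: $\frac{4617971}{12785} \approx 361.2$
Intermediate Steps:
$M{\left(y \right)} = 356$ ($M{\left(y \right)} = 324 + 32 = 356$)
$M{\left(437 \right)} + \frac{83614 - 216636}{-24132 - 1438} = 356 + \frac{83614 - 216636}{-24132 - 1438} = 356 - \frac{133022}{-25570} = 356 - - \frac{66511}{12785} = 356 + \frac{66511}{12785} = \frac{4617971}{12785}$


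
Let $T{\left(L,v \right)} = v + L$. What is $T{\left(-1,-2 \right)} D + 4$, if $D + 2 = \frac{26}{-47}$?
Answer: $\frac{548}{47} \approx 11.66$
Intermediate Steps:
$D = - \frac{120}{47}$ ($D = -2 + \frac{26}{-47} = -2 + 26 \left(- \frac{1}{47}\right) = -2 - \frac{26}{47} = - \frac{120}{47} \approx -2.5532$)
$T{\left(L,v \right)} = L + v$
$T{\left(-1,-2 \right)} D + 4 = \left(-1 - 2\right) \left(- \frac{120}{47}\right) + 4 = \left(-3\right) \left(- \frac{120}{47}\right) + 4 = \frac{360}{47} + 4 = \frac{548}{47}$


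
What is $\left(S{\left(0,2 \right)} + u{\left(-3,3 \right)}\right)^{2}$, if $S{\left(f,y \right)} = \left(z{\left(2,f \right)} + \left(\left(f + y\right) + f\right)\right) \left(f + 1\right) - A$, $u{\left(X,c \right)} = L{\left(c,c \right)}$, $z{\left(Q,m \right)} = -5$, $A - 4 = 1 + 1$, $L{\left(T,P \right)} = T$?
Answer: $36$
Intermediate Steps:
$A = 6$ ($A = 4 + \left(1 + 1\right) = 4 + 2 = 6$)
$u{\left(X,c \right)} = c$
$S{\left(f,y \right)} = -6 + \left(1 + f\right) \left(-5 + y + 2 f\right)$ ($S{\left(f,y \right)} = \left(-5 + \left(\left(f + y\right) + f\right)\right) \left(f + 1\right) - 6 = \left(-5 + \left(y + 2 f\right)\right) \left(1 + f\right) - 6 = \left(-5 + y + 2 f\right) \left(1 + f\right) - 6 = \left(1 + f\right) \left(-5 + y + 2 f\right) - 6 = -6 + \left(1 + f\right) \left(-5 + y + 2 f\right)$)
$\left(S{\left(0,2 \right)} + u{\left(-3,3 \right)}\right)^{2} = \left(\left(-11 + 2 - 0 + 2 \cdot 0^{2} + 0 \cdot 2\right) + 3\right)^{2} = \left(\left(-11 + 2 + 0 + 2 \cdot 0 + 0\right) + 3\right)^{2} = \left(\left(-11 + 2 + 0 + 0 + 0\right) + 3\right)^{2} = \left(-9 + 3\right)^{2} = \left(-6\right)^{2} = 36$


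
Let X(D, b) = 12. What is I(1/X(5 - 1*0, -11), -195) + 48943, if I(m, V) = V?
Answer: 48748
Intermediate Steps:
I(1/X(5 - 1*0, -11), -195) + 48943 = -195 + 48943 = 48748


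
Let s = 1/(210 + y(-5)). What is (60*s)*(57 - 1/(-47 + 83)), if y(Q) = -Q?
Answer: 2051/129 ≈ 15.899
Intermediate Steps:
s = 1/215 (s = 1/(210 - 1*(-5)) = 1/(210 + 5) = 1/215 ≈ 0.0046512)
(60*s)*(57 - 1/(-47 + 83)) = (60*(1/215))*(57 - 1/(-47 + 83)) = 12*(57 - 1/36)/43 = (12/43)*(2051/36) = 2051/129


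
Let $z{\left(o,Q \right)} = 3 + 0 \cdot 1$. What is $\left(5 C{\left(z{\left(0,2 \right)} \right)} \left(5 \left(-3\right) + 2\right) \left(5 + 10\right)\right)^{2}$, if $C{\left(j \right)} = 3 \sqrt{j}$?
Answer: $25666875$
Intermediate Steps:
$z{\left(o,Q \right)} = 3$ ($z{\left(o,Q \right)} = 3 + 0 = 3$)
$\left(5 C{\left(z{\left(0,2 \right)} \right)} \left(5 \left(-3\right) + 2\right) \left(5 + 10\right)\right)^{2} = \left(5 \cdot 3 \sqrt{3} \left(5 \left(-3\right) + 2\right) \left(5 + 10\right)\right)^{2} = \left(15 \sqrt{3} \left(-15 + 2\right) 15\right)^{2} = \left(15 \sqrt{3} \left(\left(-13\right) 15\right)\right)^{2} = \left(15 \sqrt{3} \left(-195\right)\right)^{2} = \left(- 2925 \sqrt{3}\right)^{2} = 25666875$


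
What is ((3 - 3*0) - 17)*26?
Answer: -364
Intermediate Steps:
((3 - 3*0) - 17)*26 = ((3 + 0) - 17)*26 = (3 - 17)*26 = -14*26 = -364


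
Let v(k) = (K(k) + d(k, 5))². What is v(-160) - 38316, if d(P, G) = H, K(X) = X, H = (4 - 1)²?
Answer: -15515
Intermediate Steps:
H = 9 (H = 3² = 9)
d(P, G) = 9
v(k) = (9 + k)² (v(k) = (k + 9)² = (9 + k)²)
v(-160) - 38316 = (9 - 160)² - 38316 = (-151)² - 38316 = 22801 - 38316 = -15515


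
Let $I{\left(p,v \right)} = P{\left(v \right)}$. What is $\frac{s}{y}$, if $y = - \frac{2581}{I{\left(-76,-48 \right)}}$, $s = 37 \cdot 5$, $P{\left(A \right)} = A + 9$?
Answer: $\frac{7215}{2581} \approx 2.7954$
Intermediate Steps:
$P{\left(A \right)} = 9 + A$
$I{\left(p,v \right)} = 9 + v$
$s = 185$
$y = \frac{2581}{39}$ ($y = - \frac{2581}{9 - 48} = - \frac{2581}{-39} = \left(-2581\right) \left(- \frac{1}{39}\right) = \frac{2581}{39} \approx 66.179$)
$\frac{s}{y} = \frac{185}{\frac{2581}{39}} = 185 \cdot \frac{39}{2581} = \frac{7215}{2581}$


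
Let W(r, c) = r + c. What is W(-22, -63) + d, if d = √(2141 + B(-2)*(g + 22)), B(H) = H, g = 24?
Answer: -85 + √2049 ≈ -39.734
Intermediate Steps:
W(r, c) = c + r
d = √2049 (d = √(2141 - 2*(24 + 22)) = √(2141 - 2*46) = √(2141 - 92) = √2049 ≈ 45.266)
W(-22, -63) + d = (-63 - 22) + √2049 = -85 + √2049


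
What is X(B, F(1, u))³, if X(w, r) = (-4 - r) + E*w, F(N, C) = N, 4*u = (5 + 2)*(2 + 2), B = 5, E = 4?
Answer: 3375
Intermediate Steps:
u = 7 (u = ((5 + 2)*(2 + 2))/4 = (7*4)/4 = (¼)*28 = 7)
X(w, r) = -4 - r + 4*w (X(w, r) = (-4 - r) + 4*w = -4 - r + 4*w)
X(B, F(1, u))³ = (-4 - 1*1 + 4*5)³ = (-4 - 1 + 20)³ = 15³ = 3375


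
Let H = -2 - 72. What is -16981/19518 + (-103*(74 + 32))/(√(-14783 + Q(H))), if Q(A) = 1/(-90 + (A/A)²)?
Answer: -16981/19518 + 5459*I*√29274058/328922 ≈ -0.87002 + 89.797*I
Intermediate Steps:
H = -74
Q(A) = -1/89 (Q(A) = 1/(-90 + 1²) = 1/(-90 + 1) = 1/(-89) = -1/89)
-16981/19518 + (-103*(74 + 32))/(√(-14783 + Q(H))) = -16981/19518 + (-103*(74 + 32))/(√(-14783 - 1/89)) = -16981*1/19518 + (-103*106)/(√(-1315688/89)) = -16981/19518 - 10918*(-I*√29274058/657844) = -16981/19518 - (-5459)*I*√29274058/328922 = -16981/19518 + 5459*I*√29274058/328922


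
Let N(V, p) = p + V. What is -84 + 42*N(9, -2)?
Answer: 210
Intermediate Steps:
N(V, p) = V + p
-84 + 42*N(9, -2) = -84 + 42*(9 - 2) = -84 + 42*7 = -84 + 294 = 210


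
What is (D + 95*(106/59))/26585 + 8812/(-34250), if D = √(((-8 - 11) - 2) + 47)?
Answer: -1347685668/5372163875 + √26/26585 ≈ -0.25067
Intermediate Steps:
D = √26 (D = √((-19 - 2) + 47) = √(-21 + 47) = √26 ≈ 5.0990)
(D + 95*(106/59))/26585 + 8812/(-34250) = (√26 + 95*(106/59))/26585 + 8812/(-34250) = (√26 + 95*(106*(1/59)))*(1/26585) + 8812*(-1/34250) = (√26 + 95*(106/59))*(1/26585) - 4406/17125 = (√26 + 10070/59)*(1/26585) - 4406/17125 = (10070/59 + √26)*(1/26585) - 4406/17125 = (2014/313703 + √26/26585) - 4406/17125 = -1347685668/5372163875 + √26/26585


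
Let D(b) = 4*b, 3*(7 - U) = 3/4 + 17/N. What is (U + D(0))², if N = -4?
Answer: 2401/36 ≈ 66.694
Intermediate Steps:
U = 49/6 (U = 7 - (3/4 + 17/(-4))/3 = 7 - (3*(¼) + 17*(-¼))/3 = 7 - (¾ - 17/4)/3 = 7 - ⅓*(-7/2) = 7 + 7/6 = 49/6 ≈ 8.1667)
(U + D(0))² = (49/6 + 4*0)² = (49/6 + 0)² = (49/6)² = 2401/36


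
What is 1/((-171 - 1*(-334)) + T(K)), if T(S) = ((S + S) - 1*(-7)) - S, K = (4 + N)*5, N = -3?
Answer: 1/175 ≈ 0.0057143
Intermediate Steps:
K = 5 (K = (4 - 3)*5 = 1*5 = 5)
T(S) = 7 + S (T(S) = (2*S + 7) - S = (7 + 2*S) - S = 7 + S)
1/((-171 - 1*(-334)) + T(K)) = 1/((-171 - 1*(-334)) + (7 + 5)) = 1/((-171 + 334) + 12) = 1/(163 + 12) = 1/175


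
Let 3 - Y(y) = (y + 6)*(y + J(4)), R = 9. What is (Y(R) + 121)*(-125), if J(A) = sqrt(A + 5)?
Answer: 7000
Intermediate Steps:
J(A) = sqrt(5 + A)
Y(y) = 3 - (3 + y)*(6 + y) (Y(y) = 3 - (y + 6)*(y + sqrt(5 + 4)) = 3 - (6 + y)*(y + sqrt(9)) = 3 - (6 + y)*(y + 3) = 3 - (6 + y)*(3 + y) = 3 - (3 + y)*(6 + y))
(Y(R) + 121)*(-125) = ((-15 - 1*9**2 - 9*9) + 121)*(-125) = ((-15 - 1*81 - 81) + 121)*(-125) = ((-15 - 81 - 81) + 121)*(-125) = (-177 + 121)*(-125) = -56*(-125) = 7000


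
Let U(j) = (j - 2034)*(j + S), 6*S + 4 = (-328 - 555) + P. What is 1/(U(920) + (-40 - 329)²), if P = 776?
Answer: -1/868110 ≈ -1.1519e-6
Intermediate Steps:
S = -37/2 (S = -⅔ + ((-328 - 555) + 776)/6 = -⅔ + (-883 + 776)/6 = -⅔ + (⅙)*(-107) = -⅔ - 107/6 = -37/2 ≈ -18.500)
U(j) = (-2034 + j)*(-37/2 + j) (U(j) = (j - 2034)*(j - 37/2) = (-2034 + j)*(-37/2 + j))
1/(U(920) + (-40 - 329)²) = 1/((37629 + 920² - 4105/2*920) + (-40 - 329)²) = 1/((37629 + 846400 - 1888300) + (-369)²) = 1/(-1004271 + 136161) = 1/(-868110) = -1/868110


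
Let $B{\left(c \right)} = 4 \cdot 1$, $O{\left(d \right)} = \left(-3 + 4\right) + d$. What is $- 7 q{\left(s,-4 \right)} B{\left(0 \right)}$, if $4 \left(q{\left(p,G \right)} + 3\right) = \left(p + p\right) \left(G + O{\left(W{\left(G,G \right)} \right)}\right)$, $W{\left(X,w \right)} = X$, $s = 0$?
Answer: $84$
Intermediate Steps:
$O{\left(d \right)} = 1 + d$
$B{\left(c \right)} = 4$
$q{\left(p,G \right)} = -3 + \frac{p \left(1 + 2 G\right)}{2}$ ($q{\left(p,G \right)} = -3 + \frac{\left(p + p\right) \left(G + \left(1 + G\right)\right)}{4} = -3 + \frac{2 p \left(1 + 2 G\right)}{4} = -3 + \frac{p \left(1 + 2 G\right)}{2}$)
$- 7 q{\left(s,-4 \right)} B{\left(0 \right)} = - 7 \left(-3 + \frac{1}{2} \cdot 0 - 0\right) 4 = - 7 \left(-3 + 0 + 0\right) 4 = \left(-7\right) \left(-3\right) 4 = 21 \cdot 4 = 84$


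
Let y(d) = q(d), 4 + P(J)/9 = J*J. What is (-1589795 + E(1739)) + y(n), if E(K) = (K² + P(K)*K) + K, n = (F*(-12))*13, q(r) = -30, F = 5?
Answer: 47331891202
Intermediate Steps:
n = -780 (n = (5*(-12))*13 = -60*13 = -780)
P(J) = -36 + 9*J² (P(J) = -36 + 9*(J*J) = -36 + 9*J²)
E(K) = K + K² + K*(-36 + 9*K²) (E(K) = (K² + (-36 + 9*K²)*K) + K = (K² + K*(-36 + 9*K²)) + K = K + K² + K*(-36 + 9*K²))
y(d) = -30
(-1589795 + E(1739)) + y(n) = (-1589795 + 1739*(-35 + 1739 + 9*1739²)) - 30 = (-1589795 + 1739*(-35 + 1739 + 9*3024121)) - 30 = (-1589795 + 1739*(-35 + 1739 + 27217089)) - 30 = (-1589795 + 1739*27218793) - 30 = (-1589795 + 47333481027) - 30 = 47331891232 - 30 = 47331891202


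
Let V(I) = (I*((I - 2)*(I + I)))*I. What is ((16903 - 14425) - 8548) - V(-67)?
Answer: -41511364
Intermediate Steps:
V(I) = 2*I³*(-2 + I) (V(I) = (I*((-2 + I)*(2*I)))*I = (I*(2*I*(-2 + I)))*I = (2*I²*(-2 + I))*I = 2*I³*(-2 + I))
((16903 - 14425) - 8548) - V(-67) = ((16903 - 14425) - 8548) - 2*(-67)³*(-2 - 67) = (2478 - 8548) - 2*(-300763)*(-69) = -6070 - 1*41505294 = -6070 - 41505294 = -41511364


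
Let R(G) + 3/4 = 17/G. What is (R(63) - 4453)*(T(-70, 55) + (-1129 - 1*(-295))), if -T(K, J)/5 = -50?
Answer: 163852442/63 ≈ 2.6008e+6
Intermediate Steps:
T(K, J) = 250 (T(K, J) = -5*(-50) = 250)
R(G) = -¾ + 17/G
(R(63) - 4453)*(T(-70, 55) + (-1129 - 1*(-295))) = ((-¾ + 17/63) - 4453)*(250 + (-1129 - 1*(-295))) = ((-¾ + 17*(1/63)) - 4453)*(250 + (-1129 + 295)) = ((-¾ + 17/63) - 4453)*(250 - 834) = (-121/252 - 4453)*(-584) = -1122277/252*(-584) = 163852442/63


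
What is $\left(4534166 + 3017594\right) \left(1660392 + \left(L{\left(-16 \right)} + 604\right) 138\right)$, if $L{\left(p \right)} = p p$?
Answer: $13435124766720$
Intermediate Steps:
$L{\left(p \right)} = p^{2}$
$\left(4534166 + 3017594\right) \left(1660392 + \left(L{\left(-16 \right)} + 604\right) 138\right) = \left(4534166 + 3017594\right) \left(1660392 + \left(\left(-16\right)^{2} + 604\right) 138\right) = 7551760 \left(1660392 + \left(256 + 604\right) 138\right) = 7551760 \left(1660392 + 860 \cdot 138\right) = 7551760 \left(1660392 + 118680\right) = 7551760 \cdot 1779072 = 13435124766720$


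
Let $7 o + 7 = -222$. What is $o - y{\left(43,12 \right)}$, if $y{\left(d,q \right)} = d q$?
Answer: $- \frac{3841}{7} \approx -548.71$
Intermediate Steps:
$o = - \frac{229}{7}$ ($o = -1 + \frac{1}{7} \left(-222\right) = -1 - \frac{222}{7} = - \frac{229}{7} \approx -32.714$)
$o - y{\left(43,12 \right)} = - \frac{229}{7} - 43 \cdot 12 = - \frac{229}{7} - 516 = - \frac{3841}{7}$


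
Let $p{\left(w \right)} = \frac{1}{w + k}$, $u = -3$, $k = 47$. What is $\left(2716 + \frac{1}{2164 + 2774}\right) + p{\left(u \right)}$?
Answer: $\frac{295057867}{108636} \approx 2716.0$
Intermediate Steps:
$p{\left(w \right)} = \frac{1}{47 + w}$ ($p{\left(w \right)} = \frac{1}{w + 47} = \frac{1}{47 + w}$)
$\left(2716 + \frac{1}{2164 + 2774}\right) + p{\left(u \right)} = \left(2716 + \frac{1}{2164 + 2774}\right) + \frac{1}{47 - 3} = \left(2716 + \frac{1}{4938}\right) + \frac{1}{44} = \frac{13411609}{4938} + \frac{1}{44} = \frac{295057867}{108636}$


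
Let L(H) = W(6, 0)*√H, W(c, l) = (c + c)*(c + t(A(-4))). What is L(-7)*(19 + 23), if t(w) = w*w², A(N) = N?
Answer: -29232*I*√7 ≈ -77341.0*I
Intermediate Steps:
t(w) = w³
W(c, l) = 2*c*(-64 + c) (W(c, l) = (c + c)*(c + (-4)³) = (2*c)*(c - 64) = (2*c)*(-64 + c) = 2*c*(-64 + c))
L(H) = -696*√H (L(H) = (2*6*(-64 + 6))*√H = (2*6*(-58))*√H = -696*√H)
L(-7)*(19 + 23) = (-696*I*√7)*(19 + 23) = -696*I*√7*42 = -29232*I*√7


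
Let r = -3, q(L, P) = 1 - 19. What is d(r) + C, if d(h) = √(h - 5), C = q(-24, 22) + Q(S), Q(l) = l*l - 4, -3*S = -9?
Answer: -13 + 2*I*√2 ≈ -13.0 + 2.8284*I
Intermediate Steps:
q(L, P) = -18
S = 3 (S = -⅓*(-9) = 3)
Q(l) = -4 + l² (Q(l) = l² - 4 = -4 + l²)
C = -13 (C = -18 + (-4 + 3²) = -18 + (-4 + 9) = -18 + 5 = -13)
d(h) = √(-5 + h)
d(r) + C = √(-5 - 3) - 13 = √(-8) - 13 = 2*I*√2 - 13 = -13 + 2*I*√2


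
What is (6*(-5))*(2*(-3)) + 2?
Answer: 182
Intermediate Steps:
(6*(-5))*(2*(-3)) + 2 = -30*(-6) + 2 = 180 + 2 = 182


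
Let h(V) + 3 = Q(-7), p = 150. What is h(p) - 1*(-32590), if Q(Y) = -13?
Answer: 32574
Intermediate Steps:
h(V) = -16 (h(V) = -3 - 13 = -16)
h(p) - 1*(-32590) = -16 - 1*(-32590) = -16 + 32590 = 32574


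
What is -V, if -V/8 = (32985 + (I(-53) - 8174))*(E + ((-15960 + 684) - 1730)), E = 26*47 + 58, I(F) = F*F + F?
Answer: -3468149136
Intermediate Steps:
I(F) = F + F**2 (I(F) = F**2 + F = F + F**2)
E = 1280 (E = 1222 + 58 = 1280)
V = 3468149136 (V = -8*(32985 + (-53*(1 - 53) - 8174))*(1280 + ((-15960 + 684) - 1730)) = -8*(32985 + (-53*(-52) - 8174))*(1280 + (-15276 - 1730)) = -8*(32985 + (2756 - 8174))*(1280 - 17006) = -8*(32985 - 5418)*(-15726) = -220536*(-15726) = -8*(-433518642) = 3468149136)
-V = -1*3468149136 = -3468149136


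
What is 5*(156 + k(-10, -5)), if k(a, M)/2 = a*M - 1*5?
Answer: 1230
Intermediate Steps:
k(a, M) = -10 + 2*M*a (k(a, M) = 2*(a*M - 1*5) = 2*(M*a - 5) = 2*(-5 + M*a) = -10 + 2*M*a)
5*(156 + k(-10, -5)) = 5*(156 + (-10 + 2*(-5)*(-10))) = 5*(156 + (-10 + 100)) = 5*(156 + 90) = 5*246 = 1230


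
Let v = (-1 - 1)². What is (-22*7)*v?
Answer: -616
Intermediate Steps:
v = 4 (v = (-2)² = 4)
(-22*7)*v = -22*7*4 = -154*4 = -616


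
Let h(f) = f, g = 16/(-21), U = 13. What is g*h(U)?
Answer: -208/21 ≈ -9.9048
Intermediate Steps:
g = -16/21 (g = 16*(-1/21) = -16/21 ≈ -0.76190)
g*h(U) = -16/21*13 = -208/21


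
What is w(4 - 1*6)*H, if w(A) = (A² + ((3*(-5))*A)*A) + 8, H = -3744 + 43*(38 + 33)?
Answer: 33168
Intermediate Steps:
H = -691 (H = -3744 + 43*71 = -3744 + 3053 = -691)
w(A) = 8 - 14*A² (w(A) = (A² + (-15*A)*A) + 8 = (A² - 15*A²) + 8 = -14*A² + 8 = 8 - 14*A²)
w(4 - 1*6)*H = (8 - 14*(4 - 1*6)²)*(-691) = (8 - 14*(4 - 6)²)*(-691) = (8 - 14*(-2)²)*(-691) = (8 - 14*4)*(-691) = (8 - 56)*(-691) = -48*(-691) = 33168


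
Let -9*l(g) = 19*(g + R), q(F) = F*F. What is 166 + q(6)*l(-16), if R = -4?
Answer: 1686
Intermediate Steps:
q(F) = F**2
l(g) = 76/9 - 19*g/9 (l(g) = -19*(g - 4)/9 = -19*(-4 + g)/9 = -(-76 + 19*g)/9 = 76/9 - 19*g/9)
166 + q(6)*l(-16) = 166 + 6**2*(76/9 - 19/9*(-16)) = 166 + 36*(76/9 + 304/9) = 166 + 36*(380/9) = 166 + 1520 = 1686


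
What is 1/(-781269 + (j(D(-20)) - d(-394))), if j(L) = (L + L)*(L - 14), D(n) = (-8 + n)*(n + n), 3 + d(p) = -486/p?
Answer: 197/334146035 ≈ 5.8956e-7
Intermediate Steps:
d(p) = -3 - 486/p
D(n) = 2*n*(-8 + n) (D(n) = (-8 + n)*(2*n) = 2*n*(-8 + n))
j(L) = 2*L*(-14 + L) (j(L) = (2*L)*(-14 + L) = 2*L*(-14 + L))
1/(-781269 + (j(D(-20)) - d(-394))) = 1/(-781269 + (2*(2*(-20)*(-8 - 20))*(-14 + 2*(-20)*(-8 - 20)) - (-3 - 486/(-394)))) = 1/(-781269 + (2*(2*(-20)*(-28))*(-14 + 2*(-20)*(-28)) - (-3 - 486*(-1/394)))) = 1/(-781269 + (2*1120*(-14 + 1120) - (-3 + 243/197))) = 1/(-781269 + (2*1120*1106 - 1*(-348/197))) = 1/(-781269 + (2477440 + 348/197)) = 1/(-781269 + 488056028/197) = 1/(334146035/197) = 197/334146035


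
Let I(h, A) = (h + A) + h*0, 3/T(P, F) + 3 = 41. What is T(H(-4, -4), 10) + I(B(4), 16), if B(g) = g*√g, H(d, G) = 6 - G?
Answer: 915/38 ≈ 24.079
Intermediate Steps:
T(P, F) = 3/38 (T(P, F) = 3/(-3 + 41) = 3/38)
B(g) = g^(3/2)
I(h, A) = A + h (I(h, A) = (A + h) + 0 = A + h)
T(H(-4, -4), 10) + I(B(4), 16) = 3/38 + (16 + 4^(3/2)) = 3/38 + (16 + 8) = 3/38 + 24 = 915/38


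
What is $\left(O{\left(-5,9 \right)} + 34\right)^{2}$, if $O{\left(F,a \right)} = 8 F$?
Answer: $36$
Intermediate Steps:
$\left(O{\left(-5,9 \right)} + 34\right)^{2} = \left(8 \left(-5\right) + 34\right)^{2} = \left(-40 + 34\right)^{2} = \left(-6\right)^{2} = 36$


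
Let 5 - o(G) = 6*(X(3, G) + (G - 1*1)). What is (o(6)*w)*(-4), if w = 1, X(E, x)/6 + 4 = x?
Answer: 388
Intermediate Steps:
X(E, x) = -24 + 6*x
o(G) = 155 - 42*G (o(G) = 5 - 6*((-24 + 6*G) + (G - 1*1)) = 5 - 6*((-24 + 6*G) + (G - 1)) = 5 - 6*((-24 + 6*G) + (-1 + G)) = 5 - 6*(-25 + 7*G) = 5 - (-150 + 42*G) = 5 + (150 - 42*G) = 155 - 42*G)
(o(6)*w)*(-4) = ((155 - 42*6)*1)*(-4) = ((155 - 252)*1)*(-4) = -97*1*(-4) = -97*(-4) = 388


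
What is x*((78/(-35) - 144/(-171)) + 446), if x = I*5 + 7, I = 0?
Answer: 295668/95 ≈ 3112.3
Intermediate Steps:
x = 7 (x = 0*5 + 7 = 0 + 7 = 7)
x*((78/(-35) - 144/(-171)) + 446) = 7*((78/(-35) - 144/(-171)) + 446) = 7*((78*(-1/35) - 144*(-1/171)) + 446) = 7*((-78/35 + 16/19) + 446) = 7*(-922/665 + 446) = 7*(295668/665) = 295668/95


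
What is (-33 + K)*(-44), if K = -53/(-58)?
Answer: 40942/29 ≈ 1411.8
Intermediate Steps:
K = 53/58 (K = -53*(-1/58) = 53/58 ≈ 0.91379)
(-33 + K)*(-44) = (-33 + 53/58)*(-44) = -1861/58*(-44) = 40942/29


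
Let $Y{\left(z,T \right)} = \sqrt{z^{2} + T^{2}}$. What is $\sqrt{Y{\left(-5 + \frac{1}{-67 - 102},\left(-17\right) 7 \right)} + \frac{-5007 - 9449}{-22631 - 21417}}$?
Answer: $\frac{\sqrt{1681438798 + 30316036 \sqrt{405168037}}}{71578} \approx 10.929$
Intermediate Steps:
$Y{\left(z,T \right)} = \sqrt{T^{2} + z^{2}}$
$\sqrt{Y{\left(-5 + \frac{1}{-67 - 102},\left(-17\right) 7 \right)} + \frac{-5007 - 9449}{-22631 - 21417}} = \sqrt{\sqrt{\left(\left(-17\right) 7\right)^{2} + \left(-5 + \frac{1}{-67 - 102}\right)^{2}} + \frac{-5007 - 9449}{-22631 - 21417}} = \sqrt{\sqrt{\left(-119\right)^{2} + \left(-5 + \frac{1}{-169}\right)^{2}} - \frac{14456}{-44048}} = \sqrt{\sqrt{14161 + \left(-5 - \frac{1}{169}\right)^{2}} - - \frac{1807}{5506}} = \sqrt{\sqrt{14161 + \left(- \frac{846}{169}\right)^{2}} + \frac{1807}{5506}} = \sqrt{\sqrt{14161 + \frac{715716}{28561}} + \frac{1807}{5506}} = \sqrt{\sqrt{\frac{405168037}{28561}} + \frac{1807}{5506}} = \sqrt{\frac{\sqrt{405168037}}{169} + \frac{1807}{5506}} = \sqrt{\frac{1807}{5506} + \frac{\sqrt{405168037}}{169}}$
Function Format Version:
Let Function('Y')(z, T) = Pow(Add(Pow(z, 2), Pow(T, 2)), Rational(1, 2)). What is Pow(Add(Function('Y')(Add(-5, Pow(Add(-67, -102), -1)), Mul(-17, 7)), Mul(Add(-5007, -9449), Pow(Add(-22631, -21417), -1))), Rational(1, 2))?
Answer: Mul(Rational(1, 71578), Pow(Add(1681438798, Mul(30316036, Pow(405168037, Rational(1, 2)))), Rational(1, 2))) ≈ 10.929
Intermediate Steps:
Function('Y')(z, T) = Pow(Add(Pow(T, 2), Pow(z, 2)), Rational(1, 2))
Pow(Add(Function('Y')(Add(-5, Pow(Add(-67, -102), -1)), Mul(-17, 7)), Mul(Add(-5007, -9449), Pow(Add(-22631, -21417), -1))), Rational(1, 2)) = Pow(Add(Pow(Add(Pow(Mul(-17, 7), 2), Pow(Add(-5, Pow(Add(-67, -102), -1)), 2)), Rational(1, 2)), Mul(Add(-5007, -9449), Pow(Add(-22631, -21417), -1))), Rational(1, 2)) = Pow(Add(Pow(Add(Pow(-119, 2), Pow(Add(-5, Pow(-169, -1)), 2)), Rational(1, 2)), Mul(-14456, Pow(-44048, -1))), Rational(1, 2)) = Pow(Add(Pow(Add(14161, Pow(Add(-5, Rational(-1, 169)), 2)), Rational(1, 2)), Mul(-14456, Rational(-1, 44048))), Rational(1, 2)) = Pow(Add(Pow(Add(14161, Pow(Rational(-846, 169), 2)), Rational(1, 2)), Rational(1807, 5506)), Rational(1, 2)) = Pow(Add(Pow(Add(14161, Rational(715716, 28561)), Rational(1, 2)), Rational(1807, 5506)), Rational(1, 2)) = Pow(Add(Pow(Rational(405168037, 28561), Rational(1, 2)), Rational(1807, 5506)), Rational(1, 2)) = Pow(Add(Mul(Rational(1, 169), Pow(405168037, Rational(1, 2))), Rational(1807, 5506)), Rational(1, 2)) = Pow(Add(Rational(1807, 5506), Mul(Rational(1, 169), Pow(405168037, Rational(1, 2)))), Rational(1, 2))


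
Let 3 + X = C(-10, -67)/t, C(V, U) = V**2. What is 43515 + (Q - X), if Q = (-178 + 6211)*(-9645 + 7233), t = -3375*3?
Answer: -5875771586/405 ≈ -1.4508e+7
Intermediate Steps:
t = -10125
Q = -14551596 (Q = 6033*(-2412) = -14551596)
X = -1219/405 (X = -3 + (-10)**2/(-10125) = -3 + 100*(-1/10125) = -3 - 4/405 = -1219/405 ≈ -3.0099)
43515 + (Q - X) = 43515 + (-14551596 - 1*(-1219/405)) = 43515 + (-14551596 + 1219/405) = 43515 - 5893395161/405 = -5875771586/405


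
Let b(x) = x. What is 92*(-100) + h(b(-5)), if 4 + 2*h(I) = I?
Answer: -18409/2 ≈ -9204.5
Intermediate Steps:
h(I) = -2 + I/2
92*(-100) + h(b(-5)) = 92*(-100) + (-2 + (1/2)*(-5)) = -9200 + (-2 - 5/2) = -9200 - 9/2 = -18409/2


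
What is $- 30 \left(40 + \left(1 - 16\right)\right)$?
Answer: $-750$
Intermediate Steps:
$- 30 \left(40 + \left(1 - 16\right)\right) = - 30 \left(40 - 15\right) = \left(-30\right) 25 = -750$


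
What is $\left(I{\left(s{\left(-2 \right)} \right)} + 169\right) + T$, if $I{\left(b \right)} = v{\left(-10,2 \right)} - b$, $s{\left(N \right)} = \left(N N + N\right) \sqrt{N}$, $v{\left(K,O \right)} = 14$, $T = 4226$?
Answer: $4409 - 2 i \sqrt{2} \approx 4409.0 - 2.8284 i$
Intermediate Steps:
$s{\left(N \right)} = \sqrt{N} \left(N + N^{2}\right)$ ($s{\left(N \right)} = \left(N^{2} + N\right) \sqrt{N} = \left(N + N^{2}\right) \sqrt{N} = \sqrt{N} \left(N + N^{2}\right)$)
$I{\left(b \right)} = 14 - b$
$\left(I{\left(s{\left(-2 \right)} \right)} + 169\right) + T = \left(\left(14 - \left(-2\right)^{\frac{3}{2}} \left(1 - 2\right)\right) + 169\right) + 4226 = \left(\left(14 - - 2 i \sqrt{2} \left(-1\right)\right) + 169\right) + 4226 = \left(\left(14 - 2 i \sqrt{2}\right) + 169\right) + 4226 = \left(183 - 2 i \sqrt{2}\right) + 4226 = 4409 - 2 i \sqrt{2}$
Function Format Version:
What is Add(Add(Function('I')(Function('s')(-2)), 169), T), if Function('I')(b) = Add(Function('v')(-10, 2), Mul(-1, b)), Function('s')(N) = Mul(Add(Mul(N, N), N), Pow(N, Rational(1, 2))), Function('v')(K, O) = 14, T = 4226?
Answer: Add(4409, Mul(-2, I, Pow(2, Rational(1, 2)))) ≈ Add(4409.0, Mul(-2.8284, I))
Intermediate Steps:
Function('s')(N) = Mul(Pow(N, Rational(1, 2)), Add(N, Pow(N, 2))) (Function('s')(N) = Mul(Add(Pow(N, 2), N), Pow(N, Rational(1, 2))) = Mul(Add(N, Pow(N, 2)), Pow(N, Rational(1, 2))) = Mul(Pow(N, Rational(1, 2)), Add(N, Pow(N, 2))))
Function('I')(b) = Add(14, Mul(-1, b))
Add(Add(Function('I')(Function('s')(-2)), 169), T) = Add(Add(Add(14, Mul(-1, Mul(Pow(-2, Rational(3, 2)), Add(1, -2)))), 169), 4226) = Add(Add(Add(14, Mul(-1, Mul(Mul(-2, I, Pow(2, Rational(1, 2))), -1))), 169), 4226) = Add(Add(Add(14, Mul(-1, Mul(2, I, Pow(2, Rational(1, 2))))), 169), 4226) = Add(Add(Add(14, Mul(-2, I, Pow(2, Rational(1, 2)))), 169), 4226) = Add(Add(183, Mul(-2, I, Pow(2, Rational(1, 2)))), 4226) = Add(4409, Mul(-2, I, Pow(2, Rational(1, 2))))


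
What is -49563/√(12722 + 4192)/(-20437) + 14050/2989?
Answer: 14050/2989 + 16521*√16914/115223806 ≈ 4.7192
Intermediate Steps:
-49563/√(12722 + 4192)/(-20437) + 14050/2989 = -49563*√16914/16914*(-1/20437) + 14050*(1/2989) = -16521*√16914/5638*(-1/20437) + 14050/2989 = 16521*√16914/115223806 + 14050/2989 = 14050/2989 + 16521*√16914/115223806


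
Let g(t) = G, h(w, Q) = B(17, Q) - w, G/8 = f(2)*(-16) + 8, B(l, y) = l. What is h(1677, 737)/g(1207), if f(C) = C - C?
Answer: -415/16 ≈ -25.938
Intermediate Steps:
f(C) = 0
G = 64 (G = 8*(0*(-16) + 8) = 8*(0 + 8) = 8*8 = 64)
h(w, Q) = 17 - w
g(t) = 64
h(1677, 737)/g(1207) = (17 - 1*1677)/64 = (17 - 1677)*(1/64) = -1660*1/64 = -415/16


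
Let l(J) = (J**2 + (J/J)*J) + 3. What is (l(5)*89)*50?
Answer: 146850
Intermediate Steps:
l(J) = 3 + J + J**2 (l(J) = (J**2 + 1*J) + 3 = (J**2 + J) + 3 = (J + J**2) + 3 = 3 + J + J**2)
(l(5)*89)*50 = ((3 + 5 + 5**2)*89)*50 = ((3 + 5 + 25)*89)*50 = (33*89)*50 = 2937*50 = 146850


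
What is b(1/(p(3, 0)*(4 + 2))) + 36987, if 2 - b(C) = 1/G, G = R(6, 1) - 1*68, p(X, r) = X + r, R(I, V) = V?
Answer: 2478264/67 ≈ 36989.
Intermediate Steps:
G = -67 (G = 1 - 1*68 = 1 - 68 = -67)
b(C) = 135/67 (b(C) = 2 - 1/(-67) = 2 - 1*(-1/67) = 2 + 1/67 = 135/67)
b(1/(p(3, 0)*(4 + 2))) + 36987 = 135/67 + 36987 = 2478264/67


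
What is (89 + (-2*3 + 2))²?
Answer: 7225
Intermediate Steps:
(89 + (-2*3 + 2))² = (89 + (-6 + 2))² = (89 - 4)² = 85² = 7225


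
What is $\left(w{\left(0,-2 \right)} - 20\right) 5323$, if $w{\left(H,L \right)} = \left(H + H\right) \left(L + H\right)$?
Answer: $-106460$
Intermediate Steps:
$w{\left(H,L \right)} = 2 H \left(H + L\right)$
$\left(w{\left(0,-2 \right)} - 20\right) 5323 = \left(2 \cdot 0 \left(0 - 2\right) - 20\right) 5323 = \left(2 \cdot 0 \left(-2\right) - 20\right) 5323 = \left(0 - 20\right) 5323 = \left(-20\right) 5323 = -106460$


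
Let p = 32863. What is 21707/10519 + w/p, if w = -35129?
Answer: 343835190/345685897 ≈ 0.99465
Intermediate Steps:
21707/10519 + w/p = 21707/10519 - 35129/32863 = 343835190/345685897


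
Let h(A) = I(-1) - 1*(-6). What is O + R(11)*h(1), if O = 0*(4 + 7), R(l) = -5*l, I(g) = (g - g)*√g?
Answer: -330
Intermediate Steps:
I(g) = 0 (I(g) = 0*√g = 0)
h(A) = 6 (h(A) = 0 - 1*(-6) = 0 + 6 = 6)
O = 0 (O = 0*11 = 0)
O + R(11)*h(1) = 0 - 5*11*6 = 0 - 55*6 = 0 - 330 = -330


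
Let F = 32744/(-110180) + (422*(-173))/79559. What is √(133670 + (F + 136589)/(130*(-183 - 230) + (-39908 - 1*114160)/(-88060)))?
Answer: √534744360135260055819092245479847831/2000139401734897 ≈ 365.61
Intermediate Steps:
F = -2662220244/2191452655 (F = 32744*(-1/110180) - 73006*1/79559 = -8186/27545 - 73006/79559 = -2662220244/2191452655 ≈ -1.2148)
√(133670 + (F + 136589)/(130*(-183 - 230) + (-39908 - 1*114160)/(-88060))) = √(133670 + (-2662220244/2191452655 + 136589)/(130*(-183 - 230) + (-39908 - 1*114160)/(-88060))) = √(133670 + 299325664473551/(2191452655*(130*(-413) + (-39908 - 114160)*(-1/88060)))) = √(133670 + 299325664473551/(2191452655*(-53690 - 154068*(-1/88060)))) = √(133670 + 299325664473551/(2191452655*(-53690 + 1041/595))) = √(133670 + 299325664473551/(2191452655*(-31944509/595))) = √(133670 + (299325664473551/2191452655)*(-595/31944509)) = √(133670 - 5088536296050367/2000139401734897) = √(267353545293607631623/2000139401734897) = √534744360135260055819092245479847831/2000139401734897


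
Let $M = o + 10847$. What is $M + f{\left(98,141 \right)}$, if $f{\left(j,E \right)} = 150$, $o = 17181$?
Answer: $28178$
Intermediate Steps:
$M = 28028$ ($M = 17181 + 10847 = 28028$)
$M + f{\left(98,141 \right)} = 28028 + 150 = 28178$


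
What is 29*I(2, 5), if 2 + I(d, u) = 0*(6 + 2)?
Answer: -58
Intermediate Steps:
I(d, u) = -2 (I(d, u) = -2 + 0*(6 + 2) = -2 + 0*8 = -2 + 0 = -2)
29*I(2, 5) = 29*(-2) = -58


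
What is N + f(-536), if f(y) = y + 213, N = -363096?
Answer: -363419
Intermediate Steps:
f(y) = 213 + y
N + f(-536) = -363096 + (213 - 536) = -363096 - 323 = -363419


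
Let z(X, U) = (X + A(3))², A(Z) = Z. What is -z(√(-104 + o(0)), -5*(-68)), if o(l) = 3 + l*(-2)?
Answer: 92 - 6*I*√101 ≈ 92.0 - 60.299*I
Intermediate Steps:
o(l) = 3 - 2*l
z(X, U) = (3 + X)² (z(X, U) = (X + 3)² = (3 + X)²)
-z(√(-104 + o(0)), -5*(-68)) = -(3 + √(-104 + (3 - 2*0)))² = -(3 + √(-104 + (3 + 0)))² = -(3 + √(-104 + 3))² = -(3 + √(-101))² = -(3 + I*√101)²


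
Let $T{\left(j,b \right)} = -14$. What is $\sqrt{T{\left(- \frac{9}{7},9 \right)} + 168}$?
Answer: $\sqrt{154} \approx 12.41$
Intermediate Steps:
$\sqrt{T{\left(- \frac{9}{7},9 \right)} + 168} = \sqrt{-14 + 168} = \sqrt{154}$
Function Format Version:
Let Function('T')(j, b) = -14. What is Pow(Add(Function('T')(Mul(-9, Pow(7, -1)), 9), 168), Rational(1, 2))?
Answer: Pow(154, Rational(1, 2)) ≈ 12.410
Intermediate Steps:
Pow(Add(Function('T')(Mul(-9, Pow(7, -1)), 9), 168), Rational(1, 2)) = Pow(Add(-14, 168), Rational(1, 2)) = Pow(154, Rational(1, 2))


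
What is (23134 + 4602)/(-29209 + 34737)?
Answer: 3467/691 ≈ 5.0174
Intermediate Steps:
(23134 + 4602)/(-29209 + 34737) = 27736/5528 = 27736*(1/5528) = 3467/691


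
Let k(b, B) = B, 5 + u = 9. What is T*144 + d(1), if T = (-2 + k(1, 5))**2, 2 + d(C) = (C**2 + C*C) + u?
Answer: 1300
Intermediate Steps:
u = 4 (u = -5 + 9 = 4)
d(C) = 2 + 2*C**2 (d(C) = -2 + ((C**2 + C*C) + 4) = -2 + ((C**2 + C**2) + 4) = -2 + (2*C**2 + 4) = -2 + (4 + 2*C**2) = 2 + 2*C**2)
T = 9 (T = (-2 + 5)**2 = 3**2 = 9)
T*144 + d(1) = 9*144 + (2 + 2*1**2) = 1296 + (2 + 2*1) = 1296 + (2 + 2) = 1296 + 4 = 1300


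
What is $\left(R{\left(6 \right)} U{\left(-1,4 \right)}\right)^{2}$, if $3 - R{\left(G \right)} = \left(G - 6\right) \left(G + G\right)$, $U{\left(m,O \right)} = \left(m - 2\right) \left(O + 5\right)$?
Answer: $6561$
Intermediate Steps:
$U{\left(m,O \right)} = \left(-2 + m\right) \left(5 + O\right)$
$R{\left(G \right)} = 3 - 2 G \left(-6 + G\right)$ ($R{\left(G \right)} = 3 - \left(G - 6\right) \left(G + G\right) = 3 - \left(-6 + G\right) 2 G = 3 - 2 G \left(-6 + G\right)$)
$\left(R{\left(6 \right)} U{\left(-1,4 \right)}\right)^{2} = \left(\left(3 - 2 \cdot 6^{2} + 12 \cdot 6\right) \left(-10 - 8 + 5 \left(-1\right) + 4 \left(-1\right)\right)\right)^{2} = \left(\left(3 - 72 + 72\right) \left(-10 - 8 - 5 - 4\right)\right)^{2} = \left(\left(3 - 72 + 72\right) \left(-27\right)\right)^{2} = \left(3 \left(-27\right)\right)^{2} = \left(-81\right)^{2} = 6561$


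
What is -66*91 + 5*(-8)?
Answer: -6046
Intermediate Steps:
-66*91 + 5*(-8) = -6006 - 40 = -6046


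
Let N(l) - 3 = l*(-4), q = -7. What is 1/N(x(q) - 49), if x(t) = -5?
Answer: 1/219 ≈ 0.0045662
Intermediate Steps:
N(l) = 3 - 4*l (N(l) = 3 + l*(-4) = 3 - 4*l)
1/N(x(q) - 49) = 1/(3 - 4*(-5 - 49)) = 1/(3 - 4*(-54)) = 1/(3 + 216) = 1/219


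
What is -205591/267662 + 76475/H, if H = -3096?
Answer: -10552980593/414340776 ≈ -25.469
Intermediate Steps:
-205591/267662 + 76475/H = -205591/267662 + 76475/(-3096) = -205591*1/267662 + 76475*(-1/3096) = -205591/267662 - 76475/3096 = -10552980593/414340776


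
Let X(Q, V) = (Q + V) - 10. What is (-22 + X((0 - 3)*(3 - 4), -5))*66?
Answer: -2244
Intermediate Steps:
X(Q, V) = -10 + Q + V
(-22 + X((0 - 3)*(3 - 4), -5))*66 = (-22 + (-10 + (0 - 3)*(3 - 4) - 5))*66 = (-22 + (-10 - 3*(-1) - 5))*66 = (-22 + (-10 + 3 - 5))*66 = (-22 - 12)*66 = -34*66 = -2244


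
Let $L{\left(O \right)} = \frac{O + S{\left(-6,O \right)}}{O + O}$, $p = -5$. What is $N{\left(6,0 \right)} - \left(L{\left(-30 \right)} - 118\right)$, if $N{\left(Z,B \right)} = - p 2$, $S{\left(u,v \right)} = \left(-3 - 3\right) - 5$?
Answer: $\frac{7639}{60} \approx 127.32$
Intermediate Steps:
$S{\left(u,v \right)} = -11$ ($S{\left(u,v \right)} = -6 - 5 = -11$)
$L{\left(O \right)} = \frac{-11 + O}{2 O}$ ($L{\left(O \right)} = \frac{O - 11}{O + O} = \frac{-11 + O}{2 O}$)
$N{\left(Z,B \right)} = 10$ ($N{\left(Z,B \right)} = \left(-1\right) \left(-5\right) 2 = 5 \cdot 2 = 10$)
$N{\left(6,0 \right)} - \left(L{\left(-30 \right)} - 118\right) = 10 - \left(\frac{-11 - 30}{2 \left(-30\right)} - 118\right) = 10 - \left(\frac{1}{2} \left(- \frac{1}{30}\right) \left(-41\right) - 118\right) = 10 - \left(\frac{41}{60} - 118\right) = 10 - - \frac{7039}{60} = 10 + \frac{7039}{60} = \frac{7639}{60}$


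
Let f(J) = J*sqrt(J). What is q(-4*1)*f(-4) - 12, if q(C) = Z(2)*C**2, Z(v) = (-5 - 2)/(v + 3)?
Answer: -12 + 896*I/5 ≈ -12.0 + 179.2*I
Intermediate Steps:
f(J) = J**(3/2)
Z(v) = -7/(3 + v)
q(C) = -7*C**2/5 (q(C) = (-7/(3 + 2))*C**2 = (-7/5)*C**2 = (-7*1/5)*C**2 = -7*C**2/5)
q(-4*1)*f(-4) - 12 = (-7*(-4*1)**2/5)*(-4)**(3/2) - 12 = (-7/5*(-4)**2)*(-8*I) - 12 = (-7/5*16)*(-8*I) - 12 = -(-896)*I/5 - 12 = 896*I/5 - 12 = -12 + 896*I/5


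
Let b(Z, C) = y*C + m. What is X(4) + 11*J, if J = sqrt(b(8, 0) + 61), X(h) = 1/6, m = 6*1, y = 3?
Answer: 1/6 + 11*sqrt(67) ≈ 90.206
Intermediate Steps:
m = 6
b(Z, C) = 6 + 3*C (b(Z, C) = 3*C + 6 = 6 + 3*C)
X(h) = 1/6
J = sqrt(67) (J = sqrt((6 + 3*0) + 61) = sqrt((6 + 0) + 61) = sqrt(6 + 61) = sqrt(67) ≈ 8.1853)
X(4) + 11*J = 1/6 + 11*sqrt(67)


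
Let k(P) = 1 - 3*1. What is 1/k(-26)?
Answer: -1/2 ≈ -0.50000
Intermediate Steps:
k(P) = -2 (k(P) = 1 - 3 = -2)
1/k(-26) = 1/(-2) = -1/2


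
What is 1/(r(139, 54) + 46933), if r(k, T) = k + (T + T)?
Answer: 1/47180 ≈ 2.1195e-5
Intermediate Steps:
r(k, T) = k + 2*T
1/(r(139, 54) + 46933) = 1/((139 + 2*54) + 46933) = 1/((139 + 108) + 46933) = 1/(247 + 46933) = 1/47180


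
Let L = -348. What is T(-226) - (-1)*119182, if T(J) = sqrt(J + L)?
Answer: 119182 + I*sqrt(574) ≈ 1.1918e+5 + 23.958*I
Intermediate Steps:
T(J) = sqrt(-348 + J) (T(J) = sqrt(J - 348) = sqrt(-348 + J))
T(-226) - (-1)*119182 = sqrt(-348 - 226) - (-1)*119182 = sqrt(-574) - 1*(-119182) = I*sqrt(574) + 119182 = 119182 + I*sqrt(574)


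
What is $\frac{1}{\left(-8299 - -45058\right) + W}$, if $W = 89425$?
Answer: $\frac{1}{126184} \approx 7.9249 \cdot 10^{-6}$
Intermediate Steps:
$\frac{1}{\left(-8299 - -45058\right) + W} = \frac{1}{\left(-8299 - -45058\right) + 89425} = \frac{1}{\left(-8299 + 45058\right) + 89425} = \frac{1}{36759 + 89425} = \frac{1}{126184}$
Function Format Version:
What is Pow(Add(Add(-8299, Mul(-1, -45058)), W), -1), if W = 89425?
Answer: Rational(1, 126184) ≈ 7.9249e-6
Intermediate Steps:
Pow(Add(Add(-8299, Mul(-1, -45058)), W), -1) = Pow(Add(Add(-8299, Mul(-1, -45058)), 89425), -1) = Pow(Add(Add(-8299, 45058), 89425), -1) = Pow(Add(36759, 89425), -1) = Pow(126184, -1) = Rational(1, 126184)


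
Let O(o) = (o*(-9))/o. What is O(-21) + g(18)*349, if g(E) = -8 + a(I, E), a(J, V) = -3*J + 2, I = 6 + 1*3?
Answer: -11526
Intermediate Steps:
I = 9 (I = 6 + 3 = 9)
a(J, V) = 2 - 3*J
O(o) = -9 (O(o) = (-9*o)/o = -9)
g(E) = -33 (g(E) = -8 + (2 - 3*9) = -8 + (2 - 27) = -8 - 25 = -33)
O(-21) + g(18)*349 = -9 - 33*349 = -9 - 11517 = -11526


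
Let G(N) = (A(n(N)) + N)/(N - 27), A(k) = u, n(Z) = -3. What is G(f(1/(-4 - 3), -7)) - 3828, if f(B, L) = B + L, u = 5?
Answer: -914877/239 ≈ -3827.9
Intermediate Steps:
A(k) = 5
G(N) = (5 + N)/(-27 + N) (G(N) = (5 + N)/(N - 27) = (5 + N)/(-27 + N))
G(f(1/(-4 - 3), -7)) - 3828 = (5 + (1/(-4 - 3) - 7))/(-27 + (1/(-4 - 3) - 7)) - 3828 = (5 + (1/(-7) - 7))/(-27 + (1/(-7) - 7)) - 3828 = (5 + (-⅐ - 7))/(-27 + (-⅐ - 7)) - 3828 = (5 - 50/7)/(-27 - 50/7) - 3828 = -15/7/(-239/7) - 3828 = -7/239*(-15/7) - 3828 = 15/239 - 3828 = -914877/239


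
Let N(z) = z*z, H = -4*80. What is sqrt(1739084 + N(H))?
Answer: 2*sqrt(460371) ≈ 1357.0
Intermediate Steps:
H = -320
N(z) = z**2
sqrt(1739084 + N(H)) = sqrt(1739084 + (-320)**2) = sqrt(1739084 + 102400) = sqrt(1841484) = 2*sqrt(460371)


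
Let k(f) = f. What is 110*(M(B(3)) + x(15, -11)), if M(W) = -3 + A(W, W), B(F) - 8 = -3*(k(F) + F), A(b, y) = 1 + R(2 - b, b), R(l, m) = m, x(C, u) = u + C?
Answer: -880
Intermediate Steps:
x(C, u) = C + u
A(b, y) = 1 + b
B(F) = 8 - 6*F (B(F) = 8 - 3*(F + F) = 8 - 6*F)
M(W) = -2 + W (M(W) = -3 + (1 + W) = -2 + W)
110*(M(B(3)) + x(15, -11)) = 110*((-2 + (8 - 6*3)) + (15 - 11)) = 110*((-2 + (8 - 18)) + 4) = 110*((-2 - 10) + 4) = 110*(-12 + 4) = 110*(-8) = -880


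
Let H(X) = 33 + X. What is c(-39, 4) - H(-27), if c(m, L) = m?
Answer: -45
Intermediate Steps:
c(-39, 4) - H(-27) = -39 - (33 - 27) = -39 - 1*6 = -39 - 6 = -45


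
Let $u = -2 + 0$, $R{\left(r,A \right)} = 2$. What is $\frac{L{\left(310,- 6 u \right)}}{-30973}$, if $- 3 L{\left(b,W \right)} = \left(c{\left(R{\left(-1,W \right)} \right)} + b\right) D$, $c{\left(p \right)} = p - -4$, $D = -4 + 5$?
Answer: $\frac{316}{92919} \approx 0.0034008$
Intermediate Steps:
$u = -2$
$D = 1$
$c{\left(p \right)} = 4 + p$ ($c{\left(p \right)} = p + 4 = 4 + p$)
$L{\left(b,W \right)} = -2 - \frac{b}{3}$ ($L{\left(b,W \right)} = - \frac{\left(\left(4 + 2\right) + b\right) 1}{3} = - \frac{\left(6 + b\right) 1}{3} = - \frac{6 + b}{3} = -2 - \frac{b}{3}$)
$\frac{L{\left(310,- 6 u \right)}}{-30973} = \frac{-2 - \frac{310}{3}}{-30973} = \left(-2 - \frac{310}{3}\right) \left(- \frac{1}{30973}\right) = \left(- \frac{316}{3}\right) \left(- \frac{1}{30973}\right) = \frac{316}{92919}$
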